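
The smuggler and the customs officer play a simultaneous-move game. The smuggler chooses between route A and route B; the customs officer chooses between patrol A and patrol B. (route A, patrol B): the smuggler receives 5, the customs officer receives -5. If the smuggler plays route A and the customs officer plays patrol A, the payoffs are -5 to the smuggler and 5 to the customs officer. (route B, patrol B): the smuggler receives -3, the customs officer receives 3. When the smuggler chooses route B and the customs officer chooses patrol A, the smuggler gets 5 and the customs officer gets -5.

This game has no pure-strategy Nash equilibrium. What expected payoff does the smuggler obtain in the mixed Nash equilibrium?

5/9

The customs officer's mix must leave the smuggler indifferent between route A and route B.
  the smuggler's expected payoff from route A: q·(-5) + (1−q)·5 = -10q + 5
  the smuggler's expected payoff from route B: q·5 + (1−q)·(-3) = 8q - 3
  -10q + 5 = 8q - 3  ⇒  -18q = -8  ⇒  q = 4/9.
At equilibrium the smuggler is indifferent across rows, so the smuggler's payoff equals the payoff from route A: (4/9)·(-5) + (5/9)·5 = 5/9.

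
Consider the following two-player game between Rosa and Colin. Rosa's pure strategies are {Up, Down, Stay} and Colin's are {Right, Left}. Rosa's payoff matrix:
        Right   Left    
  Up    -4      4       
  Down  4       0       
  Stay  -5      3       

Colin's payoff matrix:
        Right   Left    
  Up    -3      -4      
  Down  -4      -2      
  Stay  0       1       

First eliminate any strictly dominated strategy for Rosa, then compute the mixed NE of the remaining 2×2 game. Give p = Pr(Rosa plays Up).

Rosa's strategy Stay is strictly dominated by Up: -4 > -5 and 4 > 3. Eliminate Stay.
Set Colin's expected payoff from Right equal to that from Left:
  Colin's payoff from Right: p·(-3) + (1−p)·(-4) = p - 4
  Colin's payoff from Left: p·(-4) + (1−p)·(-2) = -2p - 2
  p - 4 = -2p - 2  ⇒  3p = 2  ⇒  p = 2/3.

p = 2/3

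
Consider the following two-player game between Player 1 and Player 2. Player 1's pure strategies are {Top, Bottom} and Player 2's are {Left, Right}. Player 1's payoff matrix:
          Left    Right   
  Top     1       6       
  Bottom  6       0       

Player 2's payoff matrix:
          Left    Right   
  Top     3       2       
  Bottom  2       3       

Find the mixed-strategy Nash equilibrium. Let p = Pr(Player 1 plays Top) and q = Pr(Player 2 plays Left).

p = 1/2, q = 6/11

Player 2's indifference between Left and Right determines Player 1's mixing probability p:
  Player 2's payoff to Left: p·3 + (1−p)·2 = p + 2
  Player 2's payoff to Right: p·2 + (1−p)·3 = -p + 3
  p + 2 = -p + 3  ⇒  2p = 1  ⇒  p = 1/2.
Player 2's mix must leave Player 1 indifferent between Top and Bottom.
  Player 1's expected payoff from Top: q·1 + (1−q)·6 = -5q + 6
  Player 1's expected payoff from Bottom: q·6 + (1−q)·0 = 6q
  -5q + 6 = 6q  ⇒  -11q = -6  ⇒  q = 6/11.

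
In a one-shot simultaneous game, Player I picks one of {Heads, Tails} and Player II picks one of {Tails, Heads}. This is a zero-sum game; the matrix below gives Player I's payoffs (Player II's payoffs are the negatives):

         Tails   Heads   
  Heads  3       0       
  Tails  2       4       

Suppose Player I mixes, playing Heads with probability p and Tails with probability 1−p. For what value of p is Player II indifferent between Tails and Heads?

p = 2/5

Player II's indifference between Tails and Heads determines Player I's mixing probability p:
  Player II's payoff from Tails: p·(-3) + (1−p)·(-2) = -p - 2
  Player II's payoff from Heads: p·0 + (1−p)·(-4) = 4p - 4
  -p - 2 = 4p - 4  ⇒  -5p = -2  ⇒  p = 2/5.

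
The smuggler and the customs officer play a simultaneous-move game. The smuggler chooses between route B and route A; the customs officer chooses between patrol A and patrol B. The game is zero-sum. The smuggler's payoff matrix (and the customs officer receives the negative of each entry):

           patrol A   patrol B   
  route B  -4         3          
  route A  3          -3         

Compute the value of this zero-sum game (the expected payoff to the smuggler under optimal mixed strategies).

v = -3/13

For the smuggler to be willing to mix, the smuggler must be indifferent between route B and route A, which pins down the customs officer's mix.
  the smuggler's expected payoff from route B: q·(-4) + (1−q)·3 = -7q + 3
  the smuggler's expected payoff from route A: q·3 + (1−q)·(-3) = 6q - 3
  -7q + 3 = 6q - 3  ⇒  -13q = -6  ⇒  q = 6/13.
The value is the smuggler's expected payoff against this mix (using route B): (6/13)·(-4) + (7/13)·3 = -3/13.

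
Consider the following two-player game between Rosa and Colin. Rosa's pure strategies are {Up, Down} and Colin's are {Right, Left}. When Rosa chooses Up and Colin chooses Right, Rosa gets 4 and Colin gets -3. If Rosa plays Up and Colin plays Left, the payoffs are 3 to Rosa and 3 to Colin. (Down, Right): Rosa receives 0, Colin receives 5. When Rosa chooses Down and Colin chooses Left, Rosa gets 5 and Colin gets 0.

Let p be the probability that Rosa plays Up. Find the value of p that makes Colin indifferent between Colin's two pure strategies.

For Colin to be willing to mix, Colin must be indifferent between Right and Left, which pins down Rosa's mix.
  Colin's expected payoff from Right: p·(-3) + (1−p)·5 = -8p + 5
  Colin's expected payoff from Left: p·3 + (1−p)·0 = 3p
  -8p + 5 = 3p  ⇒  -11p = -5  ⇒  p = 5/11.

p = 5/11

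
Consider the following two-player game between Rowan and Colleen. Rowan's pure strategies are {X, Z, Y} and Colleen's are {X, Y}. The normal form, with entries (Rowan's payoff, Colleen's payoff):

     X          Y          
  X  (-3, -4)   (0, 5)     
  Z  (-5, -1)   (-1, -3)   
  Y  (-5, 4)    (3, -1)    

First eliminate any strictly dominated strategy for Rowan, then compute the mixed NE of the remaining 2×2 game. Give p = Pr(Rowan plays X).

p = 5/14

Rowan's strategy Z is strictly dominated by X: -3 > -5 and 0 > -1. Eliminate Z.
Colleen's indifference between X and Y determines Rowan's mixing probability p:
  Colleen's expected payoff from X: p·(-4) + (1−p)·4 = -8p + 4
  Colleen's expected payoff from Y: p·5 + (1−p)·(-1) = 6p - 1
  -8p + 4 = 6p - 1  ⇒  -14p = -5  ⇒  p = 5/14.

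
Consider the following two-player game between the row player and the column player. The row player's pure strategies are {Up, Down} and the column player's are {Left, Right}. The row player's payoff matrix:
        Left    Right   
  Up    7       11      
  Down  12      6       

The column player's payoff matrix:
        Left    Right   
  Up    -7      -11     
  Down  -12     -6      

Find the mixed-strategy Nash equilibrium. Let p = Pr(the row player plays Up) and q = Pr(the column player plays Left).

p = 3/5, q = 1/2

For the column player to be willing to mix, the column player must be indifferent between Left and Right, which pins down the row player's mix.
  the column player's payoff to Left: p·(-7) + (1−p)·(-12) = 5p - 12
  the column player's payoff to Right: p·(-11) + (1−p)·(-6) = -5p - 6
  5p - 12 = -5p - 6  ⇒  10p = 6  ⇒  p = 3/5.
The row player's indifference between Up and Down determines the column player's mixing probability q:
  the row player's expected payoff from Up: q·7 + (1−q)·11 = -4q + 11
  the row player's expected payoff from Down: q·12 + (1−q)·6 = 6q + 6
  -4q + 11 = 6q + 6  ⇒  -10q = -5  ⇒  q = 1/2.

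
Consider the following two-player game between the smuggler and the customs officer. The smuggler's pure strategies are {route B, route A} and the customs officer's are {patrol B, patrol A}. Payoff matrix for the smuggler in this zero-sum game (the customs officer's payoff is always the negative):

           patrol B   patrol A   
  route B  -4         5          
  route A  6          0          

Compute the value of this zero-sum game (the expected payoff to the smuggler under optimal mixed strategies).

The smuggler's indifference between route B and route A determines the customs officer's mixing probability q:
  the smuggler's expected payoff from route B: q·(-4) + (1−q)·5 = -9q + 5
  the smuggler's expected payoff from route A: q·6 + (1−q)·0 = 6q
  -9q + 5 = 6q  ⇒  -15q = -5  ⇒  q = 1/3.
The value is the smuggler's expected payoff against this mix (using route B): (1/3)·(-4) + (2/3)·5 = 2.

v = 2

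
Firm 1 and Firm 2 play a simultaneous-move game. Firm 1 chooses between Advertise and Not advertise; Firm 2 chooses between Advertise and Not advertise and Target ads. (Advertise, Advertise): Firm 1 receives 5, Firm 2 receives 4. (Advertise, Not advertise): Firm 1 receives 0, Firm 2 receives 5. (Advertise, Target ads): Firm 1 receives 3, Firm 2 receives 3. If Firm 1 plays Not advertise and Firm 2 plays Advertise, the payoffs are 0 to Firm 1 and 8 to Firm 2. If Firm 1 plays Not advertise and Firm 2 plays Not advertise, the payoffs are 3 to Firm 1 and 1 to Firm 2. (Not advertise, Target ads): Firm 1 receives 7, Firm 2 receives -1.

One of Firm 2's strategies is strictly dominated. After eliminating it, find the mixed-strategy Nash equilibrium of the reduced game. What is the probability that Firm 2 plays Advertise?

Firm 2's strategy Target ads is strictly dominated by Not advertise: 5 > 3 and 1 > -1. Eliminate Target ads.
In a mixed equilibrium Firm 1 is indifferent between Advertise and Not advertise; this condition fixes q.
  Firm 1's payoff from Advertise: q·5 + (1−q)·0 = 5q
  Firm 1's payoff from Not advertise: q·0 + (1−q)·3 = -3q + 3
  5q = -3q + 3  ⇒  8q = 3  ⇒  q = 3/8.

q = 3/8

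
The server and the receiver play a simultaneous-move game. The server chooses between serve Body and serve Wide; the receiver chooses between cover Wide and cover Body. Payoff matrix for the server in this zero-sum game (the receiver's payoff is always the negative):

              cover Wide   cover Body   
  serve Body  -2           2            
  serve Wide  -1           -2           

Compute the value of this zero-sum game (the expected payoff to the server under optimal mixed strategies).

The server's indifference between serve Body and serve Wide determines the receiver's mixing probability q:
  the server's expected payoff from serve Body: q·(-2) + (1−q)·2 = -4q + 2
  the server's expected payoff from serve Wide: q·(-1) + (1−q)·(-2) = q - 2
  -4q + 2 = q - 2  ⇒  -5q = -4  ⇒  q = 4/5.
The value is the server's expected payoff against this mix (using serve Body): (4/5)·(-2) + (1/5)·2 = -6/5.

v = -6/5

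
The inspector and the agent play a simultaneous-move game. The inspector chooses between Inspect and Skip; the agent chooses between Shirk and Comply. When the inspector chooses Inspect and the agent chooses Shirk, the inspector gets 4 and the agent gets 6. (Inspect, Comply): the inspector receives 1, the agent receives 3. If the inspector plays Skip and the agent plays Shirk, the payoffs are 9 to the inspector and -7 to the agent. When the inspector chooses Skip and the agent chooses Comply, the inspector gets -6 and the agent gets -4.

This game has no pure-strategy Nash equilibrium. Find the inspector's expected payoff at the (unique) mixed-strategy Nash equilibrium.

11/4

The inspector's indifference between Inspect and Skip determines the agent's mixing probability q:
  the inspector's payoff from Inspect: q·4 + (1−q)·1 = 3q + 1
  the inspector's payoff from Skip: q·9 + (1−q)·(-6) = 15q - 6
  3q + 1 = 15q - 6  ⇒  -12q = -7  ⇒  q = 7/12.
At equilibrium the inspector is indifferent across rows, so the inspector's payoff equals the payoff from Inspect: (7/12)·4 + (5/12)·1 = 11/4.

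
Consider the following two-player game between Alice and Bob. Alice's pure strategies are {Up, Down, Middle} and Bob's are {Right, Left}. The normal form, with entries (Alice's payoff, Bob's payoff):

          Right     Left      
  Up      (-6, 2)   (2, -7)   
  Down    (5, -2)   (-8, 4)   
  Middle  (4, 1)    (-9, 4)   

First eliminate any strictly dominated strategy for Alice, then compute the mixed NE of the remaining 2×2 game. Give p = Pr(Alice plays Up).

p = 2/5

Alice's strategy Middle is strictly dominated by Down: 5 > 4 and -8 > -9. Eliminate Middle.
Alice's mix must leave Bob indifferent between Right and Left.
  Bob's payoff from Right: p·2 + (1−p)·(-2) = 4p - 2
  Bob's payoff from Left: p·(-7) + (1−p)·4 = -11p + 4
  4p - 2 = -11p + 4  ⇒  15p = 6  ⇒  p = 2/5.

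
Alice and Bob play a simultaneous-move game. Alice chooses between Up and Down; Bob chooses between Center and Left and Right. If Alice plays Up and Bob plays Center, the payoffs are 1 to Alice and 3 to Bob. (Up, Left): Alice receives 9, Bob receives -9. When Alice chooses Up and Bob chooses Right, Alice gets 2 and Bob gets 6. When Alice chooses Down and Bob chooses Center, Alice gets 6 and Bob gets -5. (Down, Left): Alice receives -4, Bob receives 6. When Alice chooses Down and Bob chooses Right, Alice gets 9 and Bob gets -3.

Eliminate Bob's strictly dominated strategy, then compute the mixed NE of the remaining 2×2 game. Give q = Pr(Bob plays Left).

Bob's strategy Center is strictly dominated by Right: 6 > 3 and -3 > -5. Eliminate Center.
Bob's mix must leave Alice indifferent between Up and Down.
  Alice's expected payoff from Up: q·9 + (1−q)·2 = 7q + 2
  Alice's expected payoff from Down: q·(-4) + (1−q)·9 = -13q + 9
  7q + 2 = -13q + 9  ⇒  20q = 7  ⇒  q = 7/20.

q = 7/20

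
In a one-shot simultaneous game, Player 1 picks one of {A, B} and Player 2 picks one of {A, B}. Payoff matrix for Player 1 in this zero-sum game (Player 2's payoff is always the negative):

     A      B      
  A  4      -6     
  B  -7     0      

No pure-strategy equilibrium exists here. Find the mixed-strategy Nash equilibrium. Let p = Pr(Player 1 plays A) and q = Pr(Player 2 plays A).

p = 7/17, q = 6/17

Player 2's indifference between A and B determines Player 1's mixing probability p:
  Player 2's expected payoff from A: p·(-4) + (1−p)·7 = -11p + 7
  Player 2's expected payoff from B: p·6 + (1−p)·0 = 6p
  -11p + 7 = 6p  ⇒  -17p = -7  ⇒  p = 7/17.
Set Player 1's expected payoff from A equal to that from B:
  Player 1's expected payoff from A: q·4 + (1−q)·(-6) = 10q - 6
  Player 1's expected payoff from B: q·(-7) + (1−q)·0 = -7q
  10q - 6 = -7q  ⇒  17q = 6  ⇒  q = 6/17.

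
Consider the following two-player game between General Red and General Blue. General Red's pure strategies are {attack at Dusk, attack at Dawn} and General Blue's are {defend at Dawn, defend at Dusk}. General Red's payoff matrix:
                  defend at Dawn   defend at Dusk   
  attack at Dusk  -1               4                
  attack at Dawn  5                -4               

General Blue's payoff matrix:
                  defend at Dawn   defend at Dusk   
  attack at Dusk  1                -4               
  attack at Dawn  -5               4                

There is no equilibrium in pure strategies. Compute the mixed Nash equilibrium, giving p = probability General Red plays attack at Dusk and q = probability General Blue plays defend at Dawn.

p = 9/14, q = 4/7

General Blue's indifference between defend at Dawn and defend at Dusk determines General Red's mixing probability p:
  General Blue's expected payoff from defend at Dawn: p·1 + (1−p)·(-5) = 6p - 5
  General Blue's expected payoff from defend at Dusk: p·(-4) + (1−p)·4 = -8p + 4
  6p - 5 = -8p + 4  ⇒  14p = 9  ⇒  p = 9/14.
General Blue's mix must leave General Red indifferent between attack at Dusk and attack at Dawn.
  General Red's payoff to attack at Dusk: q·(-1) + (1−q)·4 = -5q + 4
  General Red's payoff to attack at Dawn: q·5 + (1−q)·(-4) = 9q - 4
  -5q + 4 = 9q - 4  ⇒  -14q = -8  ⇒  q = 4/7.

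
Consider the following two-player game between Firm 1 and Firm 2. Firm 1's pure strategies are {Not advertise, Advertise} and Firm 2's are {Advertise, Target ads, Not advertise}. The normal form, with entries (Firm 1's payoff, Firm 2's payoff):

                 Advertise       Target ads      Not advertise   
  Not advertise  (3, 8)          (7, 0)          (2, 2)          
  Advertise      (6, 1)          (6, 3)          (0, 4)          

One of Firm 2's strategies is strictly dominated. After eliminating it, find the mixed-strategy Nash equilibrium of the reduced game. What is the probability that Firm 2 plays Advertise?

Firm 2's strategy Target ads is strictly dominated by Not advertise: 2 > 0 and 4 > 3. Eliminate Target ads.
In a mixed equilibrium Firm 1 is indifferent between Not advertise and Advertise; this condition fixes q.
  Firm 1's payoff to Not advertise: q·3 + (1−q)·2 = q + 2
  Firm 1's payoff to Advertise: q·6 + (1−q)·0 = 6q
  q + 2 = 6q  ⇒  -5q = -2  ⇒  q = 2/5.

q = 2/5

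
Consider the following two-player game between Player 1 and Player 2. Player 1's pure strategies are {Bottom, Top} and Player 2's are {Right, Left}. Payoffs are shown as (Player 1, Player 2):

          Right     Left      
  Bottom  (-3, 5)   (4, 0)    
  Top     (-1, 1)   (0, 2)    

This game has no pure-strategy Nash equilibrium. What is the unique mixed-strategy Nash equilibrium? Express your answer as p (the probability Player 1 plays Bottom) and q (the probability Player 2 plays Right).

p = 1/6, q = 2/3

In a mixed equilibrium Player 2 is indifferent between Right and Left; this condition fixes p.
  Player 2's payoff from Right: p·5 + (1−p)·1 = 4p + 1
  Player 2's payoff from Left: p·0 + (1−p)·2 = -2p + 2
  4p + 1 = -2p + 2  ⇒  6p = 1  ⇒  p = 1/6.
Set Player 1's expected payoff from Bottom equal to that from Top:
  Player 1's expected payoff from Bottom: q·(-3) + (1−q)·4 = -7q + 4
  Player 1's expected payoff from Top: q·(-1) + (1−q)·0 = -q
  -7q + 4 = -q  ⇒  -6q = -4  ⇒  q = 2/3.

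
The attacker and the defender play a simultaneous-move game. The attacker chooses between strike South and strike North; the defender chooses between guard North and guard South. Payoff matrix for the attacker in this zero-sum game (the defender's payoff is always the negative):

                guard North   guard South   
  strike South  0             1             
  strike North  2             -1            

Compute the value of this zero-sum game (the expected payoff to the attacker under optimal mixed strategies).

v = 1/2

The attacker's indifference between strike South and strike North determines the defender's mixing probability q:
  the attacker's payoff to strike South: q·0 + (1−q)·1 = -q + 1
  the attacker's payoff to strike North: q·2 + (1−q)·(-1) = 3q - 1
  -q + 1 = 3q - 1  ⇒  -4q = -2  ⇒  q = 1/2.
The value is the attacker's expected payoff against this mix (using strike South): (1/2)·0 + (1/2)·1 = 1/2.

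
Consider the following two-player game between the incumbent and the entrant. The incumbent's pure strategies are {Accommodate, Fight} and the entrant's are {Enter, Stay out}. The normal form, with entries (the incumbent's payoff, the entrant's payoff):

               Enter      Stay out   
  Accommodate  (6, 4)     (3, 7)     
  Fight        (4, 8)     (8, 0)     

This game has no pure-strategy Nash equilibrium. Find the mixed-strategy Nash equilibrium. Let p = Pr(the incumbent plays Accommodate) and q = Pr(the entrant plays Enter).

Set the entrant's expected payoff from Enter equal to that from Stay out:
  the entrant's expected payoff from Enter: p·4 + (1−p)·8 = -4p + 8
  the entrant's expected payoff from Stay out: p·7 + (1−p)·0 = 7p
  -4p + 8 = 7p  ⇒  -11p = -8  ⇒  p = 8/11.
The incumbent's indifference between Accommodate and Fight determines the entrant's mixing probability q:
  the incumbent's payoff from Accommodate: q·6 + (1−q)·3 = 3q + 3
  the incumbent's payoff from Fight: q·4 + (1−q)·8 = -4q + 8
  3q + 3 = -4q + 8  ⇒  7q = 5  ⇒  q = 5/7.

p = 8/11, q = 5/7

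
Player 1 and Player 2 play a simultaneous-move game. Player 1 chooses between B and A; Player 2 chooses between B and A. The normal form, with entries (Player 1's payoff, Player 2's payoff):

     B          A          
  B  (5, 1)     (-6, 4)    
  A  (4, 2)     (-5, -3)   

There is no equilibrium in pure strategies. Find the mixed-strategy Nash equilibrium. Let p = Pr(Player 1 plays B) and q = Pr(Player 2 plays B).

Set Player 2's expected payoff from B equal to that from A:
  Player 2's payoff from B: p·1 + (1−p)·2 = -p + 2
  Player 2's payoff from A: p·4 + (1−p)·(-3) = 7p - 3
  -p + 2 = 7p - 3  ⇒  -8p = -5  ⇒  p = 5/8.
In a mixed equilibrium Player 1 is indifferent between B and A; this condition fixes q.
  Player 1's expected payoff from B: q·5 + (1−q)·(-6) = 11q - 6
  Player 1's expected payoff from A: q·4 + (1−q)·(-5) = 9q - 5
  11q - 6 = 9q - 5  ⇒  2q = 1  ⇒  q = 1/2.

p = 5/8, q = 1/2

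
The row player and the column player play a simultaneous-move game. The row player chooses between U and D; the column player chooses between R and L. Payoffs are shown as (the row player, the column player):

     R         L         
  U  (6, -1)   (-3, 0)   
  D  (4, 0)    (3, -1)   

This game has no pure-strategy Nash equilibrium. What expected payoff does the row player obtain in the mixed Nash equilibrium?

15/4

Set the row player's expected payoff from U equal to that from D:
  the row player's payoff to U: q·6 + (1−q)·(-3) = 9q - 3
  the row player's payoff to D: q·4 + (1−q)·3 = q + 3
  9q - 3 = q + 3  ⇒  8q = 6  ⇒  q = 3/4.
At equilibrium the row player is indifferent across rows, so the row player's payoff equals the payoff from U: (3/4)·6 + (1/4)·(-3) = 15/4.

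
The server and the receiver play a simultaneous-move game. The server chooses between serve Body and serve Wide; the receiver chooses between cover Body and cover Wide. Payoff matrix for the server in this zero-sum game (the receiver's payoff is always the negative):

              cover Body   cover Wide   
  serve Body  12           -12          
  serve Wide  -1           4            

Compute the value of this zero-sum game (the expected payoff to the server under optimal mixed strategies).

v = 36/29

The receiver's mix must leave the server indifferent between serve Body and serve Wide.
  the server's payoff from serve Body: q·12 + (1−q)·(-12) = 24q - 12
  the server's payoff from serve Wide: q·(-1) + (1−q)·4 = -5q + 4
  24q - 12 = -5q + 4  ⇒  29q = 16  ⇒  q = 16/29.
The value is the server's expected payoff against this mix (using serve Body): (16/29)·12 + (13/29)·(-12) = 36/29.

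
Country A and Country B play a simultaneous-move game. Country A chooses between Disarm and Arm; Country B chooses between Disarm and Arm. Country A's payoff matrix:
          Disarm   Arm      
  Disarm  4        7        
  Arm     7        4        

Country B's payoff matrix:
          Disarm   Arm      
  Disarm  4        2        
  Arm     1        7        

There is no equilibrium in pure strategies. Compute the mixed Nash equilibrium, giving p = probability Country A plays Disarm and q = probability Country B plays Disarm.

p = 3/4, q = 1/2

For Country B to be willing to mix, Country B must be indifferent between Disarm and Arm, which pins down Country A's mix.
  Country B's payoff from Disarm: p·4 + (1−p)·1 = 3p + 1
  Country B's payoff from Arm: p·2 + (1−p)·7 = -5p + 7
  3p + 1 = -5p + 7  ⇒  8p = 6  ⇒  p = 3/4.
For Country A to be willing to mix, Country A must be indifferent between Disarm and Arm, which pins down Country B's mix.
  Country A's expected payoff from Disarm: q·4 + (1−q)·7 = -3q + 7
  Country A's expected payoff from Arm: q·7 + (1−q)·4 = 3q + 4
  -3q + 7 = 3q + 4  ⇒  -6q = -3  ⇒  q = 1/2.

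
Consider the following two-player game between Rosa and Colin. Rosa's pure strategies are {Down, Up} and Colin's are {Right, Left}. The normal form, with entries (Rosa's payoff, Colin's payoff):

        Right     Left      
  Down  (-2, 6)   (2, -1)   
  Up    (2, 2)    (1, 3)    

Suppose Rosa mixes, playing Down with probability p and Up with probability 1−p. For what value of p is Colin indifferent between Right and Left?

In a mixed equilibrium Colin is indifferent between Right and Left; this condition fixes p.
  Colin's payoff to Right: p·6 + (1−p)·2 = 4p + 2
  Colin's payoff to Left: p·(-1) + (1−p)·3 = -4p + 3
  4p + 2 = -4p + 3  ⇒  8p = 1  ⇒  p = 1/8.

p = 1/8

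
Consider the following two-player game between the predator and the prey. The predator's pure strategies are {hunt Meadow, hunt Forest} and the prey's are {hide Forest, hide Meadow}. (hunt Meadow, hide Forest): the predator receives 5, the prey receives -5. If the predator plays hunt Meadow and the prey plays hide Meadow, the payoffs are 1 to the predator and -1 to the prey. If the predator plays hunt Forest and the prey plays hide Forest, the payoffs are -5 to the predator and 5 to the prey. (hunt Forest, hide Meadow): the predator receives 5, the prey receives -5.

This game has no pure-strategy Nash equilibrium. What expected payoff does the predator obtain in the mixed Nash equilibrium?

The prey's mix must leave the predator indifferent between hunt Meadow and hunt Forest.
  the predator's payoff to hunt Meadow: q·5 + (1−q)·1 = 4q + 1
  the predator's payoff to hunt Forest: q·(-5) + (1−q)·5 = -10q + 5
  4q + 1 = -10q + 5  ⇒  14q = 4  ⇒  q = 2/7.
At equilibrium the predator is indifferent across rows, so the predator's payoff equals the payoff from hunt Meadow: (2/7)·5 + (5/7)·1 = 15/7.

15/7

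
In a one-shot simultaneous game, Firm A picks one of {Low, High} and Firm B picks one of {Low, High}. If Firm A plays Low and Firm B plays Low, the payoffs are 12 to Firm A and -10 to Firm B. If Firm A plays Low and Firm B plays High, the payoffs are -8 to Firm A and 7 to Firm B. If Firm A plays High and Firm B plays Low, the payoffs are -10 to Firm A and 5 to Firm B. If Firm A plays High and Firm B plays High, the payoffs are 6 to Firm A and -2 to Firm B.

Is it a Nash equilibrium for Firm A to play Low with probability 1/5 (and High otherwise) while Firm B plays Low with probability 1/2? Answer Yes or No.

Given Firm A's mix p = 1/5, Firm B's payoff from Low is 2 but from High is -1/5. Firm B strictly prefers Low, so Firm B would not mix.
So the proposed profile is not a Nash equilibrium.

No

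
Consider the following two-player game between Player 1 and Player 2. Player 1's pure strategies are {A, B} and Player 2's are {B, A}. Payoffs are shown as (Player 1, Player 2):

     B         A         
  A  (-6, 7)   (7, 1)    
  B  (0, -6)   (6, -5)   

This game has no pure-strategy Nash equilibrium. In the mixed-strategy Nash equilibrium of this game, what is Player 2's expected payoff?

Player 2's indifference between B and A determines Player 1's mixing probability p:
  Player 2's payoff to B: p·7 + (1−p)·(-6) = 13p - 6
  Player 2's payoff to A: p·1 + (1−p)·(-5) = 6p - 5
  13p - 6 = 6p - 5  ⇒  7p = 1  ⇒  p = 1/7.
At equilibrium Player 2 is indifferent across columns, so Player 2's payoff equals the payoff from B: (1/7)·7 + (6/7)·(-6) = -29/7.

-29/7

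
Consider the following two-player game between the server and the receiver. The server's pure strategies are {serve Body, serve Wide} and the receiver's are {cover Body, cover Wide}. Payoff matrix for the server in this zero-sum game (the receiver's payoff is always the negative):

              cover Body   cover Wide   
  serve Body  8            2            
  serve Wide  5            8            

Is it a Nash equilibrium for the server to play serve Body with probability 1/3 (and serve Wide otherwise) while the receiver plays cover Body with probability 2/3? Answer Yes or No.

Check the receiver's indifference given the server's mix p = 1/3:
  payoff from cover Body = -6; payoff from cover Wide = -6 — equal.
Check the server's indifference given the receiver's mix q = 2/3:
  payoff from serve Body = 6; payoff from serve Wide = 6 — equal.
Both players are indifferent, so neither can profitably deviate.

Yes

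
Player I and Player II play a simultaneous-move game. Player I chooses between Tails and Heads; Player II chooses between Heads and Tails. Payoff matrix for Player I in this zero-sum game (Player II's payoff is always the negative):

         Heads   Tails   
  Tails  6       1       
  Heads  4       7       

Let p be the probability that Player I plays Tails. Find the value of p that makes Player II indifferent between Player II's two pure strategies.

p = 3/8

In a mixed equilibrium Player II is indifferent between Heads and Tails; this condition fixes p.
  Player II's payoff to Heads: p·(-6) + (1−p)·(-4) = -2p - 4
  Player II's payoff to Tails: p·(-1) + (1−p)·(-7) = 6p - 7
  -2p - 4 = 6p - 7  ⇒  -8p = -3  ⇒  p = 3/8.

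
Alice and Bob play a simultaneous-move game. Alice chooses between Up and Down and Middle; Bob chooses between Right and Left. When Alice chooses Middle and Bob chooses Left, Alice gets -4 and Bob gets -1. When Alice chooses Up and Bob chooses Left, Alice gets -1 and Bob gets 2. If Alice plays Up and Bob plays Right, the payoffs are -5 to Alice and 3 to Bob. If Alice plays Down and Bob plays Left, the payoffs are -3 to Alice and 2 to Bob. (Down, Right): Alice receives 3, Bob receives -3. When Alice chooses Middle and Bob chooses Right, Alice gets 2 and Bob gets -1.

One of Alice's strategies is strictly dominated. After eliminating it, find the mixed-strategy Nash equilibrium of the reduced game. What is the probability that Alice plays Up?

Alice's strategy Middle is strictly dominated by Down: 3 > 2 and -3 > -4. Eliminate Middle.
Bob's indifference between Right and Left determines Alice's mixing probability p:
  Bob's payoff from Right: p·3 + (1−p)·(-3) = 6p - 3
  Bob's payoff from Left: p·2 + (1−p)·2 = 2
  6p - 3 = 2  ⇒  6p = 5  ⇒  p = 5/6.

p = 5/6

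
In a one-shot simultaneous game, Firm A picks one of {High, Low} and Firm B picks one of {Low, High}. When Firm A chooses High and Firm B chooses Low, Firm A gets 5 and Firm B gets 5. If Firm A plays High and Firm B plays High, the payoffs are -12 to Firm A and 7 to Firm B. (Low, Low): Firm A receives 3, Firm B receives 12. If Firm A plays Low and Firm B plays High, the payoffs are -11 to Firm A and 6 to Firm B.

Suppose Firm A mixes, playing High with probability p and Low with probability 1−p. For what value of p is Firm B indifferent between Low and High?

Set Firm B's expected payoff from Low equal to that from High:
  Firm B's payoff to Low: p·5 + (1−p)·12 = -7p + 12
  Firm B's payoff to High: p·7 + (1−p)·6 = p + 6
  -7p + 12 = p + 6  ⇒  -8p = -6  ⇒  p = 3/4.

p = 3/4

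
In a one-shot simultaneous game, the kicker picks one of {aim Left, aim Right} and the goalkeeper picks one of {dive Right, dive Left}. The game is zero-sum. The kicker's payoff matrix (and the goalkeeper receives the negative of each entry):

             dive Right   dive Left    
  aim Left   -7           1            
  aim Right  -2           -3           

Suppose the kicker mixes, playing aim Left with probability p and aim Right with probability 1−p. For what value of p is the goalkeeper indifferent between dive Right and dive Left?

For the goalkeeper to be willing to mix, the goalkeeper must be indifferent between dive Right and dive Left, which pins down the kicker's mix.
  the goalkeeper's expected payoff from dive Right: p·7 + (1−p)·2 = 5p + 2
  the goalkeeper's expected payoff from dive Left: p·(-1) + (1−p)·3 = -4p + 3
  5p + 2 = -4p + 3  ⇒  9p = 1  ⇒  p = 1/9.

p = 1/9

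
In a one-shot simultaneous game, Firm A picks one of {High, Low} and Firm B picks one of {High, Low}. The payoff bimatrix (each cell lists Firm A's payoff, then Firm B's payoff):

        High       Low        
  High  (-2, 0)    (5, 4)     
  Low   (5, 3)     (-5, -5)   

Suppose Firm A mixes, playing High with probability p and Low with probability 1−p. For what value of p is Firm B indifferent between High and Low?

In a mixed equilibrium Firm B is indifferent between High and Low; this condition fixes p.
  Firm B's expected payoff from High: p·0 + (1−p)·3 = -3p + 3
  Firm B's expected payoff from Low: p·4 + (1−p)·(-5) = 9p - 5
  -3p + 3 = 9p - 5  ⇒  -12p = -8  ⇒  p = 2/3.

p = 2/3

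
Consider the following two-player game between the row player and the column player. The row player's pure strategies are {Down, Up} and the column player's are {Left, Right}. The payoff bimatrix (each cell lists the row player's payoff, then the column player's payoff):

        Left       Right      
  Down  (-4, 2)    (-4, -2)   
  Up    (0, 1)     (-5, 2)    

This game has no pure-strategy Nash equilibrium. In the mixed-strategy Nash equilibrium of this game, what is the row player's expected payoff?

-4

Set the row player's expected payoff from Down equal to that from Up:
  the row player's payoff from Down: q·(-4) + (1−q)·(-4) = -4
  the row player's payoff from Up: q·0 + (1−q)·(-5) = 5q - 5
  -4 = 5q - 5  ⇒  -5q = -1  ⇒  q = 1/5.
At equilibrium the row player is indifferent across rows, so the row player's payoff equals the payoff from Down: (1/5)·(-4) + (4/5)·(-4) = -4.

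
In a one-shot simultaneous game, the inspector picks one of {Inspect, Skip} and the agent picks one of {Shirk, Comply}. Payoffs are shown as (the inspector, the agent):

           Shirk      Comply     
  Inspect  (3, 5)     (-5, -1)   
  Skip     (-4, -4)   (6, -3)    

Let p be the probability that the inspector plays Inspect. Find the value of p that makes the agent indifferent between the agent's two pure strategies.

For the agent to be willing to mix, the agent must be indifferent between Shirk and Comply, which pins down the inspector's mix.
  the agent's expected payoff from Shirk: p·5 + (1−p)·(-4) = 9p - 4
  the agent's expected payoff from Comply: p·(-1) + (1−p)·(-3) = 2p - 3
  9p - 4 = 2p - 3  ⇒  7p = 1  ⇒  p = 1/7.

p = 1/7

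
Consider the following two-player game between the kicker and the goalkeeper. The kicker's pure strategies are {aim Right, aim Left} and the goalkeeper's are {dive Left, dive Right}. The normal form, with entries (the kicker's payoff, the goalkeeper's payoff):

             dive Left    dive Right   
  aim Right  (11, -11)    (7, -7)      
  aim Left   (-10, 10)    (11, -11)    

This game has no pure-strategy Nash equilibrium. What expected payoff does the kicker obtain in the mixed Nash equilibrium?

191/25

The goalkeeper's mix must leave the kicker indifferent between aim Right and aim Left.
  the kicker's expected payoff from aim Right: q·11 + (1−q)·7 = 4q + 7
  the kicker's expected payoff from aim Left: q·(-10) + (1−q)·11 = -21q + 11
  4q + 7 = -21q + 11  ⇒  25q = 4  ⇒  q = 4/25.
At equilibrium the kicker is indifferent across rows, so the kicker's payoff equals the payoff from aim Right: (4/25)·11 + (21/25)·7 = 191/25.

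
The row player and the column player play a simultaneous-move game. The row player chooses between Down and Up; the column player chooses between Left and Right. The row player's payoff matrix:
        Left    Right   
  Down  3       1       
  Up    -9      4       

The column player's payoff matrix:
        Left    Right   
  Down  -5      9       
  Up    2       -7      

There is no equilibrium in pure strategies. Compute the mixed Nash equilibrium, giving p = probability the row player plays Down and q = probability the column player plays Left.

p = 9/23, q = 1/5

The column player's indifference between Left and Right determines the row player's mixing probability p:
  the column player's expected payoff from Left: p·(-5) + (1−p)·2 = -7p + 2
  the column player's expected payoff from Right: p·9 + (1−p)·(-7) = 16p - 7
  -7p + 2 = 16p - 7  ⇒  -23p = -9  ⇒  p = 9/23.
Set the row player's expected payoff from Down equal to that from Up:
  the row player's payoff to Down: q·3 + (1−q)·1 = 2q + 1
  the row player's payoff to Up: q·(-9) + (1−q)·4 = -13q + 4
  2q + 1 = -13q + 4  ⇒  15q = 3  ⇒  q = 1/5.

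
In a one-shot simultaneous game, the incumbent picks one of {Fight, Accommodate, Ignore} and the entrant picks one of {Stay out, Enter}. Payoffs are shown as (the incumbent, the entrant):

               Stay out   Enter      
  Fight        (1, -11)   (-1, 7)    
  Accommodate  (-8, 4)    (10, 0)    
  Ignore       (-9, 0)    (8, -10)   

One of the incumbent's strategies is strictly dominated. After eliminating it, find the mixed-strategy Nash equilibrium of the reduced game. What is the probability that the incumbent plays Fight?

p = 2/11

The incumbent's strategy Ignore is strictly dominated by Accommodate: -8 > -9 and 10 > 8. Eliminate Ignore.
The entrant's indifference between Stay out and Enter determines the incumbent's mixing probability p:
  the entrant's payoff to Stay out: p·(-11) + (1−p)·4 = -15p + 4
  the entrant's payoff to Enter: p·7 + (1−p)·0 = 7p
  -15p + 4 = 7p  ⇒  -22p = -4  ⇒  p = 2/11.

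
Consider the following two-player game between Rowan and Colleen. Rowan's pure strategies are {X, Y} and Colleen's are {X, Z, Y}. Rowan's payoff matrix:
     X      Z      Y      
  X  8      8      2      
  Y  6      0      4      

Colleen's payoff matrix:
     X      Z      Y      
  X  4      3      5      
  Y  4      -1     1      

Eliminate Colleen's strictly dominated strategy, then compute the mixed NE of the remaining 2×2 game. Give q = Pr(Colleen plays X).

q = 1/2

Colleen's strategy Z is strictly dominated by Y: 5 > 3 and 1 > -1. Eliminate Z.
In a mixed equilibrium Rowan is indifferent between X and Y; this condition fixes q.
  Rowan's expected payoff from X: q·8 + (1−q)·2 = 6q + 2
  Rowan's expected payoff from Y: q·6 + (1−q)·4 = 2q + 4
  6q + 2 = 2q + 4  ⇒  4q = 2  ⇒  q = 1/2.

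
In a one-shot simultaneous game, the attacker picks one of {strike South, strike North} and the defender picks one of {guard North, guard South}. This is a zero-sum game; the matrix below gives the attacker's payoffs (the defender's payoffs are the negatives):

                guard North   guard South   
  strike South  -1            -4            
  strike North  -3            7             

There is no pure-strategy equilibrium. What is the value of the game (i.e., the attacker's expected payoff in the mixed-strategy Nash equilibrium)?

v = -19/13

Set the attacker's expected payoff from strike South equal to that from strike North:
  the attacker's payoff from strike South: q·(-1) + (1−q)·(-4) = 3q - 4
  the attacker's payoff from strike North: q·(-3) + (1−q)·7 = -10q + 7
  3q - 4 = -10q + 7  ⇒  13q = 11  ⇒  q = 11/13.
The value is the attacker's expected payoff against this mix (using strike South): (11/13)·(-1) + (2/13)·(-4) = -19/13.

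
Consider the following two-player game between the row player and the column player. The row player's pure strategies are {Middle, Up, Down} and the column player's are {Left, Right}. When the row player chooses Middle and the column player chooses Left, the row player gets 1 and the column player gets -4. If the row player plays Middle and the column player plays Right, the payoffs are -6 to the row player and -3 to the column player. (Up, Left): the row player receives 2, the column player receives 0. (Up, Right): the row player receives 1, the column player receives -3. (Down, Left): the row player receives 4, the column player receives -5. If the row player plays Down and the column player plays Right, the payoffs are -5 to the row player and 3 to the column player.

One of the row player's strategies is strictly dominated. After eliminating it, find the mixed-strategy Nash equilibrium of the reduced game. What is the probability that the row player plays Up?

p = 8/11

The row player's strategy Middle is strictly dominated by Down: 4 > 1 and -5 > -6. Eliminate Middle.
The column player's indifference between Left and Right determines the row player's mixing probability p:
  the column player's expected payoff from Left: p·0 + (1−p)·(-5) = 5p - 5
  the column player's expected payoff from Right: p·(-3) + (1−p)·3 = -6p + 3
  5p - 5 = -6p + 3  ⇒  11p = 8  ⇒  p = 8/11.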